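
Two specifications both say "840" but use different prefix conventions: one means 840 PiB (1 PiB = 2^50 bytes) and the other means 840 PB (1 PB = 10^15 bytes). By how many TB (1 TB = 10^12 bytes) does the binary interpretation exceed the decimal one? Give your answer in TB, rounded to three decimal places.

105,755.922 TB

840 PiB = 840 × 1,125,899,906,842,624 = 945,755,921,747,804,160 bytes
840 PB = 840 × 1,000,000,000,000,000 = 840,000,000,000,000,000 bytes
difference = 105,755,921,747,804,160 bytes
105,755,921,747,804,160 / 1,000,000,000,000 = 105,755.922 TB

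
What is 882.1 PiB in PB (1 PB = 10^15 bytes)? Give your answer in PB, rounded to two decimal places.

882.1 PiB = 882.1 × 2^50 bytes = 993,156,307,825,878,630.4 bytes
1 PB = 10^15 bytes = 1,000,000,000,000,000 bytes
993,156,307,825,878,630.4 / 1,000,000,000,000,000 = 993.16 PB

993.16 PB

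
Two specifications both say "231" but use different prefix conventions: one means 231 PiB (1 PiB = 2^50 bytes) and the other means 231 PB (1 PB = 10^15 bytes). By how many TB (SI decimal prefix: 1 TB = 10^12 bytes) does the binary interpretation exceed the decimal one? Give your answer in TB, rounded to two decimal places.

231 PiB = 231 × 1,125,899,906,842,624 = 260,082,878,480,646,144 bytes
231 PB = 231 × 1,000,000,000,000,000 = 231,000,000,000,000,000 bytes
difference = 29,082,878,480,646,144 bytes
29,082,878,480,646,144 / 1,000,000,000,000 = 29,082.88 TB

29,082.88 TB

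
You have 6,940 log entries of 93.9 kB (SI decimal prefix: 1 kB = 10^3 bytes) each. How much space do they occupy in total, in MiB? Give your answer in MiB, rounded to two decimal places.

Total = 6,940 × 93.9 kB = 651,666 kB
= 651,666 × 1,000 bytes = 651,666,000 bytes
1 MiB = 1,048,576 bytes
651,666,000 / 1,048,576 = 621.48 MiB

621.48 MiB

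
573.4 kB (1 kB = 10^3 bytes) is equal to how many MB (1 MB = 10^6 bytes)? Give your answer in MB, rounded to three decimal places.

573.4 kB × 1,000 bytes/kB = 573,400 bytes
1 MB = 1,000,000 bytes
573,400 / 1,000,000 = 0.573 MB

0.573 MB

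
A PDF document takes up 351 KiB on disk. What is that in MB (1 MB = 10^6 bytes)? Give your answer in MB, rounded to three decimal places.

351 KiB × 1,024 bytes/KiB = 359,424 bytes
1 MB = 10^6 bytes = 1,000,000 bytes
359,424 / 1,000,000 = 0.359 MB

0.359 MB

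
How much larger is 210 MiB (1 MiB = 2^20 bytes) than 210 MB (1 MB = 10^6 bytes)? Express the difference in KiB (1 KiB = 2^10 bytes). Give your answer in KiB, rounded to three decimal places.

9,961.875 KiB

210 MiB = 210 × 1,048,576 = 220,200,960 bytes
210 MB = 210 × 1,000,000 = 210,000,000 bytes
difference = 10,200,960 bytes
10,200,960 / 1,024 = 9,961.875 KiB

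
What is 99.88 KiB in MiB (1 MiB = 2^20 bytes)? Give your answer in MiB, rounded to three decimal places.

0.098 MiB

99.88 KiB × 1,024 bytes/KiB = 102,277.12 bytes
1 MiB = 2^20 bytes = 1,048,576 bytes
102,277.12 / 1,048,576 = 0.098 MiB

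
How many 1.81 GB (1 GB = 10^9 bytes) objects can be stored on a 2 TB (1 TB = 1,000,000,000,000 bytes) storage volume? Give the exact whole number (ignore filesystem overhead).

1,104

Capacity: 2 TB = 2,000,000,000,000 bytes
Per item: 1.81 GB = 1,810,000,000 bytes
⌊2,000,000,000,000 / 1,810,000,000⌋ = 1,104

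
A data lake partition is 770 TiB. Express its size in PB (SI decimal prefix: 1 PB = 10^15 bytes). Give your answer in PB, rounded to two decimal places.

770 TiB = 770 × 2^40 bytes = 846,623,953,387,520 bytes
1 PB = 10^15 bytes = 1,000,000,000,000,000 bytes
846,623,953,387,520 / 1,000,000,000,000,000 = 0.85 PB

0.85 PB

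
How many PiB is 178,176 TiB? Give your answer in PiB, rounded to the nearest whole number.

178,176 TiB = 178,176 × 2^40 bytes = 195,906,583,790,616,576 bytes
1 PiB = 1,125,899,906,842,624 bytes
195,906,583,790,616,576 / 1,125,899,906,842,624 = 174 PiB

174 PiB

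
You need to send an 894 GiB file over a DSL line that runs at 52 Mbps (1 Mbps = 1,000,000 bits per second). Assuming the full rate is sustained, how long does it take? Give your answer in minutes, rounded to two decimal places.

2,461.35 minutes

894 GiB = 959,925,190,656 bytes = 7,679,401,525,248 bits
52 Mbps = 52,000,000 bits/s
time = 7,679,401,525,248 / 52,000,000 = 147,680.799 s
147,680.799 s / 60 = 2,461.35 minutes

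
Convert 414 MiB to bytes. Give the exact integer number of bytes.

414 × 1,048,576 = 434,110,464 bytes  (1 MiB = 2^20 bytes)

434,110,464 bytes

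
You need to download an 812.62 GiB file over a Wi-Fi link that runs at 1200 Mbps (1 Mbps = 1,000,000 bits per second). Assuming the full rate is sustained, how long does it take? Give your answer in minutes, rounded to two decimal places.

96.95 minutes

812.62 GiB = 872,544,081,018.88 bytes = 6,980,352,648,151.04 bits
1200 Mbps = 1,200,000,000 bits/s
time = 6,980,352,648,151.04 / 1,200,000,000 = 5,816.961 s
5,816.961 s / 60 = 96.95 minutes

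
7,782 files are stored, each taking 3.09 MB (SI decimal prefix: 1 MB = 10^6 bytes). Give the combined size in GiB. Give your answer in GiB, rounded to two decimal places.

Total = 7,782 × 3.09 MB = 24046.38 MB
= 24046.38 × 1,000,000 bytes = 24,046,380,000 bytes
1 GiB = 1,073,741,824 bytes
24,046,380,000 / 1,073,741,824 = 22.39 GiB

22.39 GiB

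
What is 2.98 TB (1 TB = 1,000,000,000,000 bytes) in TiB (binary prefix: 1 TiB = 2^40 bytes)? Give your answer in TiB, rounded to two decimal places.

2.71 TiB

2.98 TB = 2.98 × 10^12 bytes = 2,980,000,000,000 bytes
1 TiB = 1,099,511,627,776 bytes
2,980,000,000,000 / 1,099,511,627,776 = 2.71 TiB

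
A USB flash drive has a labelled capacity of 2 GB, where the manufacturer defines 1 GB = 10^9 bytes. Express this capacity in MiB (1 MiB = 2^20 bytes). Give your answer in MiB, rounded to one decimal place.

2 GB = 2 × 10^9 bytes = 2,000,000,000 bytes
1 MiB = 2^20 bytes = 1,048,576 bytes
2,000,000,000 / 1,048,576 = 1,907.3 MiB

1,907.3 MiB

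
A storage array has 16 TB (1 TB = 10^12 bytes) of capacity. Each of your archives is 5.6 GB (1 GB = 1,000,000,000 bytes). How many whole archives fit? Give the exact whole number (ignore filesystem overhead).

Capacity: 16 TB = 16,000,000,000,000 bytes
Per item: 5.6 GB = 5,600,000,000 bytes
⌊16,000,000,000,000 / 5,600,000,000⌋ = 2,857

2,857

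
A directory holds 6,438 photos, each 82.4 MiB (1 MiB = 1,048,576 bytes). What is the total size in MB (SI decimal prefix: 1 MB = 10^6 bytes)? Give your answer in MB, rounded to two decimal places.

Total = 6,438 × 82.4 MiB = 530491.2 MiB
= 530491.2 × 1,048,576 bytes = 556,260,340,531.2 bytes
1 MB = 1,000,000 bytes
556,260,340,531.2 / 1,000,000 = 556,260.34 MB

556,260.34 MB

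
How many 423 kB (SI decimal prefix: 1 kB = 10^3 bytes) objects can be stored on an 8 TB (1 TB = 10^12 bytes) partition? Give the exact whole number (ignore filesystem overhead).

18,912,529

Capacity: 8 TB = 8,000,000,000,000 bytes
Per item: 423 kB = 423,000 bytes
⌊8,000,000,000,000 / 423,000⌋ = 18,912,529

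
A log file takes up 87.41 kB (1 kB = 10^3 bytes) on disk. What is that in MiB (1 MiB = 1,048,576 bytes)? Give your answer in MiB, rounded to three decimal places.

0.083 MiB

87.41 kB × 1,000 bytes/kB = 87,410 bytes
1 MiB = 1,048,576 bytes
87,410 / 1,048,576 = 0.083 MiB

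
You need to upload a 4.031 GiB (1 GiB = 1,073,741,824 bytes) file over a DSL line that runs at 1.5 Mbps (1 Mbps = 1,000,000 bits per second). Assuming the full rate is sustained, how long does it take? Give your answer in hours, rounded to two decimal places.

4.031 GiB = 4,328,253,292.544 bytes = 34,626,026,340.352 bits
1.5 Mbps = 1,500,000 bits/s
time = 34,626,026,340.352 / 1,500,000 = 23,084.0176 s
23,084.0176 s / 3600 = 6.41 hours

6.41 hours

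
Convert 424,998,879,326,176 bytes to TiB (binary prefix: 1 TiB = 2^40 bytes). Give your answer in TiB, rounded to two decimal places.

424,998,879,326,176 bytes given.
1 TiB = 1,099,511,627,776 bytes
424,998,879,326,176 / 1,099,511,627,776 = 386.53 TiB

386.53 TiB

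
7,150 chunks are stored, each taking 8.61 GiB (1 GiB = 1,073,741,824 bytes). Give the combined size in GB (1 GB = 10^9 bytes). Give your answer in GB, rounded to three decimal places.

66,101.157 GB

Total = 7,150 × 8.61 GiB = 61561.5 GiB
= 61561.5 × 1,073,741,824 bytes = 66,101,157,298,176 bytes
1 GB = 1,000,000,000 bytes
66,101,157,298,176 / 1,000,000,000 = 66,101.157 GB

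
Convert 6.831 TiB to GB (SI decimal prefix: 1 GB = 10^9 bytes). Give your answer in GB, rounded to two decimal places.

7,510.76 GB

6.831 TiB = 6.831 × 2^40 bytes = 7,510,763,929,337.856 bytes
1 GB = 10^9 bytes = 1,000,000,000 bytes
7,510,763,929,337.856 / 1,000,000,000 = 7,510.76 GB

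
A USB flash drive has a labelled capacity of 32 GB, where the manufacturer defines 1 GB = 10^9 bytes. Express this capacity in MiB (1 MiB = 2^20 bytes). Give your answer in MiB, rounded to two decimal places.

32 GB = 32 × 10^9 bytes = 32,000,000,000 bytes
1 MiB = 1,048,576 bytes
32,000,000,000 / 1,048,576 = 30,517.58 MiB

30,517.58 MiB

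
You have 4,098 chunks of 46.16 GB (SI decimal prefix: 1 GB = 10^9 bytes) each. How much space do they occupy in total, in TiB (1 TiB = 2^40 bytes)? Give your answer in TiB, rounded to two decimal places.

172.04 TiB

Total = 4,098 × 46.16 GB = 189163.68 GB
= 189163.68 × 1,000,000,000 bytes = 189,163,680,000,000 bytes
1 TiB = 1,099,511,627,776 bytes
189,163,680,000,000 / 1,099,511,627,776 = 172.04 TiB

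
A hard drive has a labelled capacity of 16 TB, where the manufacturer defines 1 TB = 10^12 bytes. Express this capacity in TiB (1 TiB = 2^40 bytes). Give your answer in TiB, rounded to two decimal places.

16 TB = 16 × 10^12 bytes = 16,000,000,000,000 bytes
1 TiB = 2^40 bytes = 1,099,511,627,776 bytes
16,000,000,000,000 / 1,099,511,627,776 = 14.55 TiB

14.55 TiB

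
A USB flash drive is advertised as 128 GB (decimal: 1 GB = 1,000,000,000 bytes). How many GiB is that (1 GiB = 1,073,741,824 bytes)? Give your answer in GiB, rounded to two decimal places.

119.21 GiB

128 GB × 1,000,000,000 bytes/GB = 128,000,000,000 bytes
1 GiB = 2^30 bytes = 1,073,741,824 bytes
128,000,000,000 / 1,073,741,824 = 119.21 GiB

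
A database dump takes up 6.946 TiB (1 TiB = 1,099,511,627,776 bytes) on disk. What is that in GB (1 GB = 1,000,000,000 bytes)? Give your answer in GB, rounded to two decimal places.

7,637.21 GB

6.946 TiB × 1,099,511,627,776 bytes/TiB = 7,637,207,766,532.096 bytes
1 GB = 10^9 bytes = 1,000,000,000 bytes
7,637,207,766,532.096 / 1,000,000,000 = 7,637.21 GB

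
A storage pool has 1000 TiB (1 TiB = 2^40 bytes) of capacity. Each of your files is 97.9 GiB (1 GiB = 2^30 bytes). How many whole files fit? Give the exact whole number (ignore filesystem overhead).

Capacity: 1000 TiB = 1,099,511,627,776,000 bytes
Per item: 97.9 GiB = 105,119,324,569.6 bytes
⌊1,099,511,627,776,000 / 105,119,324,569.6⌋ = 10,459

10,459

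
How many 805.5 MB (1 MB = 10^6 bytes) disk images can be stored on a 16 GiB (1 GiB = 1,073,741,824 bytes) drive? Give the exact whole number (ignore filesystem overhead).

Capacity: 16 GiB = 17,179,869,184 bytes
Per item: 805.5 MB = 805,500,000 bytes
⌊17,179,869,184 / 805,500,000⌋ = 21

21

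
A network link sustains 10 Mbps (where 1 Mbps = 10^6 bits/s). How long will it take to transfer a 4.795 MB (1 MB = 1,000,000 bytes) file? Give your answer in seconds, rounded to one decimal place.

4.795 MB = 4,795,000 bytes = 38,360,000 bits
10 Mbps = 10,000,000 bits/s
time = 38,360,000 / 10,000,000 = 3.8 s

3.8 seconds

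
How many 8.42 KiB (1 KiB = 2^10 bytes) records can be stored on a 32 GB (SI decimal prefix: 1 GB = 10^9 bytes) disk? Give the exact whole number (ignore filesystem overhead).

3,711,401

Capacity: 32 GB = 32,000,000,000 bytes
Per item: 8.42 KiB = 8,622.08 bytes
⌊32,000,000,000 / 8,622.08⌋ = 3,711,401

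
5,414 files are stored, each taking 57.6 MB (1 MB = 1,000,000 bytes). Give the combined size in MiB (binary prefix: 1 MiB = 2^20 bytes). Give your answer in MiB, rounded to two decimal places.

Total = 5,414 × 57.6 MB = 311846.4 MB
= 311846.4 × 1,000,000 bytes = 311,846,400,000 bytes
1 MiB = 1,048,576 bytes
311,846,400,000 / 1,048,576 = 297,399.90 MiB

297,399.90 MiB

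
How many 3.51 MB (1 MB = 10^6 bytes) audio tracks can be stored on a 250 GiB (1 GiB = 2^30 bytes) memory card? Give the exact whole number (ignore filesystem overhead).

76,477

Capacity: 250 GiB = 268,435,456,000 bytes
Per item: 3.51 MB = 3,510,000 bytes
⌊268,435,456,000 / 3,510,000⌋ = 76,477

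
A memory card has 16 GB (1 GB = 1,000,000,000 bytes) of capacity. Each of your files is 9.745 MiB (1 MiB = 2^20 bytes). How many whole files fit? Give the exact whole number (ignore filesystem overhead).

Capacity: 16 GB = 16,000,000,000 bytes
Per item: 9.745 MiB = 10,218,373.12 bytes
⌊16,000,000,000 / 10,218,373.12⌋ = 1,565

1,565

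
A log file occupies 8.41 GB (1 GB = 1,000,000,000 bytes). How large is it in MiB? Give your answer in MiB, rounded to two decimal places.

8,020.40 MiB

8.41 GB = 8.41 × 10^9 bytes = 8,410,000,000 bytes
1 MiB = 2^20 bytes = 1,048,576 bytes
8,410,000,000 / 1,048,576 = 8,020.40 MiB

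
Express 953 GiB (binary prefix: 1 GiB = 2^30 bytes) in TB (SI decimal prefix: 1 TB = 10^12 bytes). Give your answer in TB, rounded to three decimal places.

953 GiB = 953 × 2^30 bytes = 1,023,275,958,272 bytes
1 TB = 1,000,000,000,000 bytes
1,023,275,958,272 / 1,000,000,000,000 = 1.023 TB

1.023 TB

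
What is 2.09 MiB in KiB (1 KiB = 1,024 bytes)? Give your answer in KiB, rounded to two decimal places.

2.09 MiB = 2.09 × 2^20 bytes = 2,191,523.84 bytes
1 KiB = 2^10 bytes = 1,024 bytes
2,191,523.84 / 1,024 = 2,140.16 KiB

2,140.16 KiB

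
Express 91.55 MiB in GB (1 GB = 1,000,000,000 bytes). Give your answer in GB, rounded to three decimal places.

0.096 GB

91.55 MiB × 1,048,576 bytes/MiB = 95,997,132.8 bytes
1 GB = 10^9 bytes = 1,000,000,000 bytes
95,997,132.8 / 1,000,000,000 = 0.096 GB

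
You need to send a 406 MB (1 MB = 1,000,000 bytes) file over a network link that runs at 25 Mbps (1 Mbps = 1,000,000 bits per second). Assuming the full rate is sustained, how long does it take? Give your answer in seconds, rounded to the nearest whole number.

130 seconds

406 MB = 406,000,000 bytes = 3,248,000,000 bits
25 Mbps = 25,000,000 bits/s
time = 3,248,000,000 / 25,000,000 = 130 s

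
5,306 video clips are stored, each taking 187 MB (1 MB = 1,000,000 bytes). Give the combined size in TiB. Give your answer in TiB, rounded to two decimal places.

0.90 TiB

Total = 5,306 × 187 MB = 992,222 MB
= 992,222 × 1,000,000 bytes = 992,222,000,000 bytes
1 TiB = 1,099,511,627,776 bytes
992,222,000,000 / 1,099,511,627,776 = 0.90 TiB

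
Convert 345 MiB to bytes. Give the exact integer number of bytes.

345 × 1,048,576 = 361,758,720 bytes

361,758,720 bytes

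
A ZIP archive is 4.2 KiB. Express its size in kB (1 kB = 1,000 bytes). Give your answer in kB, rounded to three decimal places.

4.301 kB

4.2 KiB × 1,024 bytes/KiB = 4,300.8 bytes
1 kB = 10^3 bytes = 1,000 bytes
4,300.8 / 1,000 = 4.301 kB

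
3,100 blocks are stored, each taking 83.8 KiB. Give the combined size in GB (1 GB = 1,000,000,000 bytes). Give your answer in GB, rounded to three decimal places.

0.266 GB

Total = 3,100 × 83.8 KiB = 259,780 KiB
= 259,780 × 1,024 bytes = 266,014,720 bytes
1 GB = 1,000,000,000 bytes
266,014,720 / 1,000,000,000 = 0.266 GB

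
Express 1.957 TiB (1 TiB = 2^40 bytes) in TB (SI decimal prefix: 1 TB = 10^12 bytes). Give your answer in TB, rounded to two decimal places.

1.957 TiB × 1,099,511,627,776 bytes/TiB = 2,151,744,255,557.632 bytes
1 TB = 10^12 bytes = 1,000,000,000,000 bytes
2,151,744,255,557.632 / 1,000,000,000,000 = 2.15 TB

2.15 TB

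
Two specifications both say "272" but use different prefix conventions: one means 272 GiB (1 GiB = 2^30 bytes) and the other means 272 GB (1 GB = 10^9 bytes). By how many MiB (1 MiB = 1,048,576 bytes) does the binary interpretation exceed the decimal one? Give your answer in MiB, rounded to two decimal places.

272 GiB = 272 × 1,073,741,824 = 292,057,776,128 bytes
272 GB = 272 × 1,000,000,000 = 272,000,000,000 bytes
difference = 20,057,776,128 bytes
20,057,776,128 / 1,048,576 = 19,128.59 MiB

19,128.59 MiB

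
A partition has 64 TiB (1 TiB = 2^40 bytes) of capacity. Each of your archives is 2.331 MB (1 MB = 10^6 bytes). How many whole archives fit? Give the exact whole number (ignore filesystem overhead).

Capacity: 64 TiB = 70,368,744,177,664 bytes
Per item: 2.331 MB = 2,331,000 bytes
⌊70,368,744,177,664 / 2,331,000⌋ = 30,188,221

30,188,221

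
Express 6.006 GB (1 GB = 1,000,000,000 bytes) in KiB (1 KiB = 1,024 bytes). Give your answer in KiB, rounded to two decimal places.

6.006 GB = 6.006 × 10^9 bytes = 6,006,000,000 bytes
1 KiB = 1,024 bytes
6,006,000,000 / 1,024 = 5,865,234.38 KiB

5,865,234.38 KiB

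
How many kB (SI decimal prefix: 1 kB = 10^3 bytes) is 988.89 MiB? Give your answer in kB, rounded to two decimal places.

1,036,926.32 kB

988.89 MiB × 1,048,576 bytes/MiB = 1,036,926,320.64 bytes
1 kB = 10^3 bytes = 1,000 bytes
1,036,926,320.64 / 1,000 = 1,036,926.32 kB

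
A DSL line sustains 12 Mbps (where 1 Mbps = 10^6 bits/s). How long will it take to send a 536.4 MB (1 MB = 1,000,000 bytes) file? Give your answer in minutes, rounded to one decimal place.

6.0 minutes

536.4 MB = 536,400,000 bytes = 4,291,200,000 bits
12 Mbps = 12,000,000 bits/s
time = 4,291,200,000 / 12,000,000 = 357.60 s
357.60 s / 60 = 6.0 minutes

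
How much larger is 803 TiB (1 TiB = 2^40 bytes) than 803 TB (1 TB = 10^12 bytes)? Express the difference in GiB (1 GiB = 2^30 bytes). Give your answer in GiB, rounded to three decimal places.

74,419.973 GiB

803 TiB = 803 × 1,099,511,627,776 = 882,907,837,104,128 bytes
803 TB = 803 × 1,000,000,000,000 = 803,000,000,000,000 bytes
difference = 79,907,837,104,128 bytes
79,907,837,104,128 / 1,073,741,824 = 74,419.973 GiB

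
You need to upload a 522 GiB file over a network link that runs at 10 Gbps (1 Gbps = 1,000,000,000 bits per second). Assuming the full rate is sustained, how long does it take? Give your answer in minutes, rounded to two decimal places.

7.47 minutes

522 GiB = 560,493,232,128 bytes = 4,483,945,857,024 bits
10 Gbps = 10,000,000,000 bits/s
time = 4,483,945,857,024 / 10,000,000,000 = 448.395 s
448.395 s / 60 = 7.47 minutes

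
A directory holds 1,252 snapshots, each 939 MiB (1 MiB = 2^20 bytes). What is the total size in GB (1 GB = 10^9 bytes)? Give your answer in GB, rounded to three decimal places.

1,232.735 GB

Total = 1,252 × 939 MiB = 1,175,628 MiB
= 1,175,628 × 1,048,576 bytes = 1,232,735,305,728 bytes
1 GB = 1,000,000,000 bytes
1,232,735,305,728 / 1,000,000,000 = 1,232.735 GB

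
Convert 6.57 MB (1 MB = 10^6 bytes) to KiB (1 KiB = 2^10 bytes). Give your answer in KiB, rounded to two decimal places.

6,416.02 KiB

6.57 MB = 6.57 × 10^6 bytes = 6,570,000 bytes
1 KiB = 1,024 bytes
6,570,000 / 1,024 = 6,416.02 KiB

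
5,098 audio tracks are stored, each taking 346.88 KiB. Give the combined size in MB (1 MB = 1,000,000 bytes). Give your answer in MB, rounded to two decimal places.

1,810.84 MB

Total = 5,098 × 346.88 KiB = 1768394.24 KiB
= 1768394.24 × 1,024 bytes = 1,810,835,701.76 bytes
1 MB = 1,000,000 bytes
1,810,835,701.76 / 1,000,000 = 1,810.84 MB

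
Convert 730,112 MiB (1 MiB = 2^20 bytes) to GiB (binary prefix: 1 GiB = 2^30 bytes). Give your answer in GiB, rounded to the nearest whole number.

730,112 MiB × 1,048,576 bytes/MiB = 765,577,920,512 bytes
1 GiB = 1,073,741,824 bytes
765,577,920,512 / 1,073,741,824 = 713 GiB

713 GiB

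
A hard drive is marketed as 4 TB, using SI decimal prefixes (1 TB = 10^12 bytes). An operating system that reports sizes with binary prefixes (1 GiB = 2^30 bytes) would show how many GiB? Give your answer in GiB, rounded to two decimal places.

4 TB × 1,000,000,000,000 bytes/TB = 4,000,000,000,000 bytes
1 GiB = 2^30 bytes = 1,073,741,824 bytes
4,000,000,000,000 / 1,073,741,824 = 3,725.29 GiB

3,725.29 GiB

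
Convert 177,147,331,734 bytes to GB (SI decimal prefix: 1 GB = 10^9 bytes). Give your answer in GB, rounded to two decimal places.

177.15 GB

177,147,331,734 bytes given.
1 GB = 1,000,000,000 bytes
177,147,331,734 / 1,000,000,000 = 177.15 GB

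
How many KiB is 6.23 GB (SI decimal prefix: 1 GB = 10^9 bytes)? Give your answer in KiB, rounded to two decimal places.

6.23 GB × 1,000,000,000 bytes/GB = 6,230,000,000 bytes
1 KiB = 1,024 bytes
6,230,000,000 / 1,024 = 6,083,984.38 KiB

6,083,984.38 KiB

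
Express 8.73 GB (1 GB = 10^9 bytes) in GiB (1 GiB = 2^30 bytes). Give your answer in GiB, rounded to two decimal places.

8.13 GiB

8.73 GB = 8.73 × 10^9 bytes = 8,730,000,000 bytes
1 GiB = 2^30 bytes = 1,073,741,824 bytes
8,730,000,000 / 1,073,741,824 = 8.13 GiB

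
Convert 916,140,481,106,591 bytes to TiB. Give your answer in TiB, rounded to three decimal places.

833.225 TiB

916,140,481,106,591 bytes given.
1 TiB = 1,099,511,627,776 bytes
916,140,481,106,591 / 1,099,511,627,776 = 833.225 TiB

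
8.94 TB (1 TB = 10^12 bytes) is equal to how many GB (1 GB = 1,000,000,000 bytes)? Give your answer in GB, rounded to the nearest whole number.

8,940 GB

8.94 TB = 8.94 × 10^12 bytes = 8,940,000,000,000 bytes
1 GB = 1,000,000,000 bytes
8,940,000,000,000 / 1,000,000,000 = 8,940 GB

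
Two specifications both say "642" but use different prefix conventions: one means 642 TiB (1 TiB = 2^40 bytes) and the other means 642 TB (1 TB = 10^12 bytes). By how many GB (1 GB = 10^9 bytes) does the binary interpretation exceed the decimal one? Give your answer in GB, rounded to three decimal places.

642 TiB = 642 × 1,099,511,627,776 = 705,886,465,032,192 bytes
642 TB = 642 × 1,000,000,000,000 = 642,000,000,000,000 bytes
difference = 63,886,465,032,192 bytes
63,886,465,032,192 / 1,000,000,000 = 63,886.465 GB

63,886.465 GB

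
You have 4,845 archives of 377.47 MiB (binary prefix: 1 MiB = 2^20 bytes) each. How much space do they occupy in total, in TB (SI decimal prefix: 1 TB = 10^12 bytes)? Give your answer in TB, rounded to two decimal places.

1.92 TB

Total = 4,845 × 377.47 MiB = 1828842.15 MiB
= 1828842.15 × 1,048,576 bytes = 1,917,679,986,278.4 bytes
1 TB = 1,000,000,000,000 bytes
1,917,679,986,278.4 / 1,000,000,000,000 = 1.92 TB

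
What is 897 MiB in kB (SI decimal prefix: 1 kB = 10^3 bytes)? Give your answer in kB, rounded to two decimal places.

940,572.67 kB

897 MiB × 1,048,576 bytes/MiB = 940,572,672 bytes
1 kB = 10^3 bytes = 1,000 bytes
940,572,672 / 1,000 = 940,572.67 kB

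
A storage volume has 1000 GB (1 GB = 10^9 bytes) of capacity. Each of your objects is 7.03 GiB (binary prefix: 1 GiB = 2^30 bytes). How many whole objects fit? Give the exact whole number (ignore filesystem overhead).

Capacity: 1000 GB = 1,000,000,000,000 bytes
Per item: 7.03 GiB = 7,548,405,022.72 bytes
⌊1,000,000,000,000 / 7,548,405,022.72⌋ = 132

132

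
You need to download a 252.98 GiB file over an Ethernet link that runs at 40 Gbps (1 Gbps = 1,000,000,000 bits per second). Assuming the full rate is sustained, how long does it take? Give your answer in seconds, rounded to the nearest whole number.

252.98 GiB = 271,635,206,635.52 bytes = 2,173,081,653,084.16 bits
40 Gbps = 40,000,000,000 bits/s
time = 2,173,081,653,084.16 / 40,000,000,000 = 54 s

54 seconds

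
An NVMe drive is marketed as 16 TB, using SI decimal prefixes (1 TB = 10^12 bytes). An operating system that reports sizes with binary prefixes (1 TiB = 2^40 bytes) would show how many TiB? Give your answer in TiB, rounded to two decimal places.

16 TB = 16 × 10^12 bytes = 16,000,000,000,000 bytes
1 TiB = 1,099,511,627,776 bytes
16,000,000,000,000 / 1,099,511,627,776 = 14.55 TiB

14.55 TiB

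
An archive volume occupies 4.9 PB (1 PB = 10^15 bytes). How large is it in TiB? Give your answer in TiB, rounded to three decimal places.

4.9 PB × 1,000,000,000,000,000 bytes/PB = 4,900,000,000,000,000 bytes
1 TiB = 2^40 bytes = 1,099,511,627,776 bytes
4,900,000,000,000,000 / 1,099,511,627,776 = 4,456.524 TiB

4,456.524 TiB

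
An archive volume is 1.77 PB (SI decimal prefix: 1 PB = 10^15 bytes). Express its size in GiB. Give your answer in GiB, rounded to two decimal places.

1,648,440.96 GiB

1.77 PB = 1.77 × 10^15 bytes = 1,770,000,000,000,000 bytes
1 GiB = 1,073,741,824 bytes
1,770,000,000,000,000 / 1,073,741,824 = 1,648,440.96 GiB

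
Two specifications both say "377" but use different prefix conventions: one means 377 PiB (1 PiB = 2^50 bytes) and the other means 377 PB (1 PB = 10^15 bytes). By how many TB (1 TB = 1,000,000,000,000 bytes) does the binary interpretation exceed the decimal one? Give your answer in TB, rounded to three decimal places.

47,464.265 TB

377 PiB = 377 × 1,125,899,906,842,624 = 424,464,264,879,669,248 bytes
377 PB = 377 × 1,000,000,000,000,000 = 377,000,000,000,000,000 bytes
difference = 47,464,264,879,669,248 bytes
47,464,264,879,669,248 / 1,000,000,000,000 = 47,464.265 TB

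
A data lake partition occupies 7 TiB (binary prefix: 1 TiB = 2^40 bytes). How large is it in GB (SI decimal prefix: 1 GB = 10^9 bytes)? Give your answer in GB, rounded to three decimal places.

7 TiB × 1,099,511,627,776 bytes/TiB = 7,696,581,394,432 bytes
1 GB = 1,000,000,000 bytes
7,696,581,394,432 / 1,000,000,000 = 7,696.581 GB

7,696.581 GB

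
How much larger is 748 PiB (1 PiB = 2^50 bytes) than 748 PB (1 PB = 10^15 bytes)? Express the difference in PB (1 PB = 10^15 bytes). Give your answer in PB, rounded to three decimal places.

94.173 PB

748 PiB = 748 × 1,125,899,906,842,624 = 842,173,130,318,282,752 bytes
748 PB = 748 × 1,000,000,000,000,000 = 748,000,000,000,000,000 bytes
difference = 94,173,130,318,282,752 bytes
94,173,130,318,282,752 / 1,000,000,000,000,000 = 94.173 PB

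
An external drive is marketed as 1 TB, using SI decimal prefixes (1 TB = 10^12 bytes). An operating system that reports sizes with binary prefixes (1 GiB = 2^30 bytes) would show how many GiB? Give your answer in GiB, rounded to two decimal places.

1 TB = 1 × 10^12 bytes = 1,000,000,000,000 bytes
1 GiB = 2^30 bytes = 1,073,741,824 bytes
1,000,000,000,000 / 1,073,741,824 = 931.32 GiB

931.32 GiB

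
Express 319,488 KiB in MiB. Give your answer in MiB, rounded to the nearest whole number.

312 MiB

319,488 KiB × 1,024 bytes/KiB = 327,155,712 bytes
1 MiB = 2^20 bytes = 1,048,576 bytes
327,155,712 / 1,048,576 = 312 MiB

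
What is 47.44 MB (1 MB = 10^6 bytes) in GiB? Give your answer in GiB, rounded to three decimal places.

0.044 GiB

47.44 MB × 1,000,000 bytes/MB = 47,440,000 bytes
1 GiB = 2^30 bytes = 1,073,741,824 bytes
47,440,000 / 1,073,741,824 = 0.044 GiB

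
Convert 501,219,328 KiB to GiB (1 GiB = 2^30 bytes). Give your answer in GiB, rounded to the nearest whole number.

501,219,328 KiB × 1,024 bytes/KiB = 513,248,591,872 bytes
1 GiB = 1,073,741,824 bytes
513,248,591,872 / 1,073,741,824 = 478 GiB

478 GiB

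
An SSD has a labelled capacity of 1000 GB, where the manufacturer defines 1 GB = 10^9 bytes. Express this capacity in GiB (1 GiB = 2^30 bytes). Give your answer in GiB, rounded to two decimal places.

1000 GB = 1000 × 10^9 bytes = 1,000,000,000,000 bytes
1 GiB = 2^30 bytes = 1,073,741,824 bytes
1,000,000,000,000 / 1,073,741,824 = 931.32 GiB

931.32 GiB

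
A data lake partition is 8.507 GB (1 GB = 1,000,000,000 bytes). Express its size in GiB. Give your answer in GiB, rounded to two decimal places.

7.92 GiB

8.507 GB = 8.507 × 10^9 bytes = 8,507,000,000 bytes
1 GiB = 2^30 bytes = 1,073,741,824 bytes
8,507,000,000 / 1,073,741,824 = 7.92 GiB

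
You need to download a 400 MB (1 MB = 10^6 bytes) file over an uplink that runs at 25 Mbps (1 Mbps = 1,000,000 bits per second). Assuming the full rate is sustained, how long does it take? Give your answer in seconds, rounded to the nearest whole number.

128 seconds

400 MB = 400,000,000 bytes = 3,200,000,000 bits
25 Mbps = 25,000,000 bits/s
time = 3,200,000,000 / 25,000,000 = 128 s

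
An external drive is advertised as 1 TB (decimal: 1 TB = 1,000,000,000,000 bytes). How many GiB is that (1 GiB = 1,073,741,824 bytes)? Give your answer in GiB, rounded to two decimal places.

931.32 GiB

1 TB × 1,000,000,000,000 bytes/TB = 1,000,000,000,000 bytes
1 GiB = 1,073,741,824 bytes
1,000,000,000,000 / 1,073,741,824 = 931.32 GiB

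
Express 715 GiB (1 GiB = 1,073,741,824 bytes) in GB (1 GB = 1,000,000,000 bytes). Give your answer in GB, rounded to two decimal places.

715 GiB = 715 × 2^30 bytes = 767,725,404,160 bytes
1 GB = 1,000,000,000 bytes
767,725,404,160 / 1,000,000,000 = 767.73 GB

767.73 GB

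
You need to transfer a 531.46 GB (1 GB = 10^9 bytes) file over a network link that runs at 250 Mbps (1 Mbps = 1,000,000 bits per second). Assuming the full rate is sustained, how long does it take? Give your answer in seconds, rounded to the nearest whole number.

531.46 GB = 531,460,000,000 bytes = 4,251,680,000,000 bits
250 Mbps = 250,000,000 bits/s
time = 4,251,680,000,000 / 250,000,000 = 17,007 s

17,007 seconds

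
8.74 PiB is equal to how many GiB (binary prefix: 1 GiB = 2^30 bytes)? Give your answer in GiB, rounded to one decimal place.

8.74 PiB = 8.74 × 2^50 bytes = 9,840,365,185,804,533.76 bytes
1 GiB = 2^30 bytes = 1,073,741,824 bytes
9,840,365,185,804,533.76 / 1,073,741,824 = 9,164,554.2 GiB

9,164,554.2 GiB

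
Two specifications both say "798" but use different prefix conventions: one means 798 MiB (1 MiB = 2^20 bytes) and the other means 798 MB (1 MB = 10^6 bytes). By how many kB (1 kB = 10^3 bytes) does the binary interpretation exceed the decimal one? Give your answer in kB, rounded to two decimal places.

798 MiB = 798 × 1,048,576 = 836,763,648 bytes
798 MB = 798 × 1,000,000 = 798,000,000 bytes
difference = 38,763,648 bytes
38,763,648 / 1,000 = 38,763.65 kB

38,763.65 kB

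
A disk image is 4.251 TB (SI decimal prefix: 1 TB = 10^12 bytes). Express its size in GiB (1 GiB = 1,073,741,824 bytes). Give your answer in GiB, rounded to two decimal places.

4.251 TB × 1,000,000,000,000 bytes/TB = 4,251,000,000,000 bytes
1 GiB = 1,073,741,824 bytes
4,251,000,000,000 / 1,073,741,824 = 3,959.05 GiB

3,959.05 GiB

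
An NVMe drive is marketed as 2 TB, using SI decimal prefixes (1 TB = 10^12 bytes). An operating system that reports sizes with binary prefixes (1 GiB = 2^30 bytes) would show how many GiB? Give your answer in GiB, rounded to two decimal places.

2 TB = 2 × 10^12 bytes = 2,000,000,000,000 bytes
1 GiB = 1,073,741,824 bytes
2,000,000,000,000 / 1,073,741,824 = 1,862.65 GiB

1,862.65 GiB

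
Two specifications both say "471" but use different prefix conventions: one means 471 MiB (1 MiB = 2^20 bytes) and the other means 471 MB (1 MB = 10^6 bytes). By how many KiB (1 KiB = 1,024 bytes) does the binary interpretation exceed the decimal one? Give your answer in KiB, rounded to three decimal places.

471 MiB = 471 × 1,048,576 = 493,879,296 bytes
471 MB = 471 × 1,000,000 = 471,000,000 bytes
difference = 22,879,296 bytes
22,879,296 / 1,024 = 22,343.063 KiB

22,343.063 KiB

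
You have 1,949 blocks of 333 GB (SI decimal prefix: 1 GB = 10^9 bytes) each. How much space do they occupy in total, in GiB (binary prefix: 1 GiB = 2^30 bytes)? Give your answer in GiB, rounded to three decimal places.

Total = 1,949 × 333 GB = 649,017 GB
= 649,017 × 1,000,000,000 bytes = 649,017,000,000,000 bytes
1 GiB = 1,073,741,824 bytes
649,017,000,000,000 / 1,073,741,824 = 604,444.183 GiB

604,444.183 GiB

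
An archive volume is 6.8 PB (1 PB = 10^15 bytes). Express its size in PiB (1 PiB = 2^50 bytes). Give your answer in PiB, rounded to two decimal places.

6.8 PB × 1,000,000,000,000,000 bytes/PB = 6,800,000,000,000,000 bytes
1 PiB = 2^50 bytes = 1,125,899,906,842,624 bytes
6,800,000,000,000,000 / 1,125,899,906,842,624 = 6.04 PiB

6.04 PiB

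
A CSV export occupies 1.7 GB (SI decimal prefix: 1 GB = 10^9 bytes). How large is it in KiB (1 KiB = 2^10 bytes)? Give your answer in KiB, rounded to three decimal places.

1.7 GB = 1.7 × 10^9 bytes = 1,700,000,000 bytes
1 KiB = 1,024 bytes
1,700,000,000 / 1,024 = 1,660,156.250 KiB

1,660,156.250 KiB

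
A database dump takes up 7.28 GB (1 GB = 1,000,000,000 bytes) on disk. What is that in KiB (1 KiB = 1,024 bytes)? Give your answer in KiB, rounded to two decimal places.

7.28 GB × 1,000,000,000 bytes/GB = 7,280,000,000 bytes
1 KiB = 2^10 bytes = 1,024 bytes
7,280,000,000 / 1,024 = 7,109,375.00 KiB

7,109,375.00 KiB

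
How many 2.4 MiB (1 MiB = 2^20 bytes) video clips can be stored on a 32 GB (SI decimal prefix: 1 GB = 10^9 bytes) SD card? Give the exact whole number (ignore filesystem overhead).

Capacity: 32 GB = 32,000,000,000 bytes
Per item: 2.4 MiB = 2,516,582.4 bytes
⌊32,000,000,000 / 2,516,582.4⌋ = 12,715

12,715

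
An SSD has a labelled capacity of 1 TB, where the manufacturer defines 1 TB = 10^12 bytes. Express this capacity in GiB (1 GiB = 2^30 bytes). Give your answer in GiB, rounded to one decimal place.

1 TB × 1,000,000,000,000 bytes/TB = 1,000,000,000,000 bytes
1 GiB = 1,073,741,824 bytes
1,000,000,000,000 / 1,073,741,824 = 931.3 GiB

931.3 GiB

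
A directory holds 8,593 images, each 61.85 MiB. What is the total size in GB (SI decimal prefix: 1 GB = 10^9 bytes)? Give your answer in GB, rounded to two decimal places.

557.29 GB

Total = 8,593 × 61.85 MiB = 531477.05 MiB
= 531477.05 × 1,048,576 bytes = 557,294,079,180.8 bytes
1 GB = 1,000,000,000 bytes
557,294,079,180.8 / 1,000,000,000 = 557.29 GB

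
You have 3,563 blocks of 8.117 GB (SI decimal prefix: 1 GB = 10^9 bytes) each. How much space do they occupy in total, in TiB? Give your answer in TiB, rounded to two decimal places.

Total = 3,563 × 8.117 GB = 28920.871 GB
= 28920.871 × 1,000,000,000 bytes = 28,920,871,000,000 bytes
1 TiB = 1,099,511,627,776 bytes
28,920,871,000,000 / 1,099,511,627,776 = 26.30 TiB

26.30 TiB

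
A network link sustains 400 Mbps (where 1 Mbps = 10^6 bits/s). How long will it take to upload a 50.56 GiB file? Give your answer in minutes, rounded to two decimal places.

50.56 GiB = 54,288,386,621.44 bytes = 434,307,092,971.52 bits
400 Mbps = 400,000,000 bits/s
time = 434,307,092,971.52 / 400,000,000 = 1,085.768 s
1,085.768 s / 60 = 18.10 minutes

18.10 minutes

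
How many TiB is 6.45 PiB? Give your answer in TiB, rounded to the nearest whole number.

6.45 PiB = 6.45 × 2^50 bytes = 7,262,054,399,134,924.8 bytes
1 TiB = 1,099,511,627,776 bytes
7,262,054,399,134,924.8 / 1,099,511,627,776 = 6,605 TiB

6,605 TiB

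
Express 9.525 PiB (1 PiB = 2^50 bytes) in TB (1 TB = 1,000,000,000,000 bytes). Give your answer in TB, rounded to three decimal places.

10,724.197 TB

9.525 PiB = 9.525 × 2^50 bytes = 10,724,196,612,675,993.6 bytes
1 TB = 1,000,000,000,000 bytes
10,724,196,612,675,993.6 / 1,000,000,000,000 = 10,724.197 TB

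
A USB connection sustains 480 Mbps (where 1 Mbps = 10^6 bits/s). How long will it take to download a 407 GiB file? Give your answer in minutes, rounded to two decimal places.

121.39 minutes

407 GiB = 437,012,922,368 bytes = 3,496,103,378,944 bits
480 Mbps = 480,000,000 bits/s
time = 3,496,103,378,944 / 480,000,000 = 7,283.549 s
7,283.549 s / 60 = 121.39 minutes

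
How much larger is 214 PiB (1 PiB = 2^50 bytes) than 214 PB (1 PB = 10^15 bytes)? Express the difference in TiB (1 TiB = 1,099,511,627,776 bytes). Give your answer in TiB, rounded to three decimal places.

214 PiB = 214 × 1,125,899,906,842,624 = 240,942,580,064,321,536 bytes
214 PB = 214 × 1,000,000,000,000,000 = 214,000,000,000,000,000 bytes
difference = 26,942,580,064,321,536 bytes
26,942,580,064,321,536 / 1,099,511,627,776 = 24,504.134 TiB

24,504.134 TiB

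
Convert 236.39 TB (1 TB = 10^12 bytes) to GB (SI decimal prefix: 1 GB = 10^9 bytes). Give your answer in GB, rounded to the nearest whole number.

236.39 TB = 236.39 × 10^12 bytes = 236,390,000,000,000 bytes
1 GB = 1,000,000,000 bytes
236,390,000,000,000 / 1,000,000,000 = 236,390 GB

236,390 GB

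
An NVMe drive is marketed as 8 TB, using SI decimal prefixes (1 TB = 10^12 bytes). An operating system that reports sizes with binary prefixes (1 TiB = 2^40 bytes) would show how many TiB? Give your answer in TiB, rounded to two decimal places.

7.28 TiB

8 TB = 8 × 10^12 bytes = 8,000,000,000,000 bytes
1 TiB = 2^40 bytes = 1,099,511,627,776 bytes
8,000,000,000,000 / 1,099,511,627,776 = 7.28 TiB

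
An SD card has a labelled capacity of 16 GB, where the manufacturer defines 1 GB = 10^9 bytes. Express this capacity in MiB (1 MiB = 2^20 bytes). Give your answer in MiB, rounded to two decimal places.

15,258.79 MiB

16 GB = 16 × 10^9 bytes = 16,000,000,000 bytes
1 MiB = 1,048,576 bytes
16,000,000,000 / 1,048,576 = 15,258.79 MiB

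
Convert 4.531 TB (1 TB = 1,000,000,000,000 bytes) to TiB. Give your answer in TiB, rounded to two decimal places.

4.531 TB = 4.531 × 10^12 bytes = 4,531,000,000,000 bytes
1 TiB = 2^40 bytes = 1,099,511,627,776 bytes
4,531,000,000,000 / 1,099,511,627,776 = 4.12 TiB

4.12 TiB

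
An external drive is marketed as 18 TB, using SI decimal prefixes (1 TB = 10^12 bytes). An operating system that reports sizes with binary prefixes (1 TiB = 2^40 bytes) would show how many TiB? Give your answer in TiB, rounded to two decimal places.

16.37 TiB

18 TB × 1,000,000,000,000 bytes/TB = 18,000,000,000,000 bytes
1 TiB = 2^40 bytes = 1,099,511,627,776 bytes
18,000,000,000,000 / 1,099,511,627,776 = 16.37 TiB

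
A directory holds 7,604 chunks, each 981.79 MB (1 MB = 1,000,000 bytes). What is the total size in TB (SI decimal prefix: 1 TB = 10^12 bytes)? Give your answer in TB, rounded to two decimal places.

Total = 7,604 × 981.79 MB = 7465531.16 MB
= 7465531.16 × 1,000,000 bytes = 7,465,531,160,000 bytes
1 TB = 1,000,000,000,000 bytes
7,465,531,160,000 / 1,000,000,000,000 = 7.47 TB

7.47 TB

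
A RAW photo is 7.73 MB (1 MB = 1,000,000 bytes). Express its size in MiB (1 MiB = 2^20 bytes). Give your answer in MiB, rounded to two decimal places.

7.73 MB = 7.73 × 10^6 bytes = 7,730,000 bytes
1 MiB = 1,048,576 bytes
7,730,000 / 1,048,576 = 7.37 MiB

7.37 MiB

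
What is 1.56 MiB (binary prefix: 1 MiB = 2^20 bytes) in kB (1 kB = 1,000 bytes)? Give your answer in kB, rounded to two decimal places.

1.56 MiB = 1.56 × 2^20 bytes = 1,635,778.56 bytes
1 kB = 10^3 bytes = 1,000 bytes
1,635,778.56 / 1,000 = 1,635.78 kB

1,635.78 kB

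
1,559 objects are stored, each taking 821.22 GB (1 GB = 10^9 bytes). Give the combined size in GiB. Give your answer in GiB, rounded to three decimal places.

1,192,355.510 GiB

Total = 1,559 × 821.22 GB = 1280281.98 GB
= 1280281.98 × 1,000,000,000 bytes = 1,280,281,980,000,000 bytes
1 GiB = 1,073,741,824 bytes
1,280,281,980,000,000 / 1,073,741,824 = 1,192,355.510 GiB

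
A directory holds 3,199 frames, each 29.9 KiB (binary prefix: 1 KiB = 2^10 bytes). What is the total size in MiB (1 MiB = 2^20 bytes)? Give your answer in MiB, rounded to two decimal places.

Total = 3,199 × 29.9 KiB = 95650.1 KiB
= 95650.1 × 1,024 bytes = 97,945,702.4 bytes
1 MiB = 1,048,576 bytes
97,945,702.4 / 1,048,576 = 93.41 MiB

93.41 MiB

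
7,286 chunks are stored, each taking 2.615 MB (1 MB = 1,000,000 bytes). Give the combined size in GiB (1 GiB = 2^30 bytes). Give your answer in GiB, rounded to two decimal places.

Total = 7,286 × 2.615 MB = 19052.89 MB
= 19052.89 × 1,000,000 bytes = 19,052,890,000 bytes
1 GiB = 1,073,741,824 bytes
19,052,890,000 / 1,073,741,824 = 17.74 GiB

17.74 GiB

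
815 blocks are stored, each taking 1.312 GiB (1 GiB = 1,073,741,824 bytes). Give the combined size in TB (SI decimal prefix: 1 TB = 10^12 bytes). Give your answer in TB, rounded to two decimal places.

1.15 TB

Total = 815 × 1.312 GiB = 1069.28 GiB
= 1069.28 × 1,073,741,824 bytes = 1,148,130,657,566.72 bytes
1 TB = 1,000,000,000,000 bytes
1,148,130,657,566.72 / 1,000,000,000,000 = 1.15 TB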